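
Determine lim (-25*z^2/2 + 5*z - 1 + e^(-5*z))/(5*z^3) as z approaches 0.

-25/6

Direct substitution gives 0/0.
Apply L'Hôpital: lim (-25*z + 5 - 5*e^(-5*z))/(15*z^2), still 0/0.
Apply L'Hôpital: lim (-25 + 25*e^(-5*z))/(30*z), still 0/0.
After 3 applications of L'Hôpital's rule the quotient is (-125*e^(-5*z))/(30); substituting z = 0 gives -25/6.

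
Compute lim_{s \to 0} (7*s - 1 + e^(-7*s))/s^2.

Direct substitution gives 0/0.
Apply L'Hôpital: lim (7 - 7*e^(-7*s))/(2*s), still 0/0.
After 2 applications of L'Hôpital's rule the quotient is (49*e^(-7*s))/(2); substituting s = 0 gives 49/2.

49/2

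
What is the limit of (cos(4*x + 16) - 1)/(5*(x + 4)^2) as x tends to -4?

-8/5

Direct substitution gives 0/0.
Apply L'Hôpital: lim (-4*sin(4*x + 16))/(10*x + 40), still 0/0.
After 2 applications of L'Hôpital's rule the quotient is (-16*cos(4*x + 16))/(10); substituting x = -4 gives -8/5.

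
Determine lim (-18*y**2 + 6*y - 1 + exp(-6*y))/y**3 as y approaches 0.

-36

Direct substitution gives 0/0.
Apply L'Hôpital: lim (-36*y + 6 - 6*e^(-6*y))/(3*y^2), still 0/0.
Apply L'Hôpital: lim (-36 + 36*e^(-6*y))/(6*y), still 0/0.
After 3 applications of L'Hôpital's rule the quotient is (-216*e^(-6*y))/(6); substituting y = 0 gives -36.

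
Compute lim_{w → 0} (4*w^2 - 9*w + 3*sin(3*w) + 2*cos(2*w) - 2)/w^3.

-27/2

Substitution gives 0/0 (the numerator vanishes to order 3).
Expand each term to order w^3: the coefficient of w^3 in 3·sin(3w) is -27/2 and in 2·cos(2w) is 0.
Lower-order terms cancel with the polynomial part, so the numerator is (-27/2)·w^3 + o(w^3), and the limit is (-27/2)/(1) = -27/2.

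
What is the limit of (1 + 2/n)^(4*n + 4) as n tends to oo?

e^(8)

Write it as [(1 + 2/n)^n]^(4) · (1 + 2/n)^(4). The bracketed term tends to e^(2) and the second factor to 1, so the limit is e^(8).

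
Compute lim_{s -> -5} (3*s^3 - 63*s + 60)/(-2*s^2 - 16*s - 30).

At s = -5 both the top and bottom vanish — a removable singularity. Factoring out (s + 5) from each leaves (3*s^2 - 15*s + 12)/(-2*s - 6), which at s = -5 equals 81/2.

81/2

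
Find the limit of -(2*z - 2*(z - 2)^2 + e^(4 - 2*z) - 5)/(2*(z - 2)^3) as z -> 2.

Direct substitution gives 0/0.
Apply L'Hôpital: lim (-4*z - 2*e^(4 - 2*z) + 10)/(-6*(z - 2)^2), still 0/0.
Apply L'Hôpital: lim (4*e^(4 - 2*z) - 4)/(24 - 12*z), still 0/0.
After 3 applications of L'Hôpital's rule the quotient is (-8*e^(4 - 2*z))/(-12); substituting z = 2 gives 2/3.

2/3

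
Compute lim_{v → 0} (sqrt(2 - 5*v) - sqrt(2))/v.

-5*√(2)/4

Substitution gives 0/0. Multiply numerator and denominator by the conjugate √(2 - 5v) + √2.
The numerator becomes (2 - 5v) − 2 = -5v, so the expression simplifies to -5/(√(2 - 5v) + √2).
Letting v → 0 gives -5/(2√2) = -5*√(2)/4.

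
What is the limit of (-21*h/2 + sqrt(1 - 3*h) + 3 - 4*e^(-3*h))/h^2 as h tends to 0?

Substitution gives 0/0; apply L'Hôpital's rule 2 times.
After differentiating numerator and denominator 2 times the quotient is (-36*e^(-3*h) - 9/(4*(1 - 3*h)^(3/2)))/(2); at h = 0 this is -153/8.

-153/8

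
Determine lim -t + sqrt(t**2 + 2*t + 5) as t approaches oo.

1

An ∞ − ∞ form. Rationalising with the conjugate, the difference becomes (2t + 5) / (√(t^2 + 2*t + 5) + t).
For large t the denominator behaves like 2·t, so the quotient tends to 2/2 = 1.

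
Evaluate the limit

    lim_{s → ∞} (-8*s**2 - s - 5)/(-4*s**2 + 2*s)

Numerator and denominator both have degree 2.
Dividing every term by s^2, all lower-order terms vanish and the limit is the ratio of leading coefficients, -8/(-4) = 2.

2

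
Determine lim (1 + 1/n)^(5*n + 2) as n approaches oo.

Write it as [(1 + 1/n)^n]^(5) · (1 + 1/n)^(2). The bracketed term tends to e^(1) and the second factor to 1, so the limit is e^(5).

e^(5)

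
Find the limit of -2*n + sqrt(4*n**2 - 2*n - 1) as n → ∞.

-1/2

An ∞ − ∞ form. Rationalising with the conjugate, the difference becomes (-2n - 1) / (√(4*n^2 - 2*n - 1) + 2n).
For large n the denominator behaves like 2·2n, so the quotient tends to -2/4 = -1/2.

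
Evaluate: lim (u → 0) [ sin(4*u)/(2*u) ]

2

Substitution gives 0/0.
Write it as (4/2)·sin(4u)/(4u); since sin(θ)/θ → 1, the limit is 2.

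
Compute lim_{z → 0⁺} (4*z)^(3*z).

1

Base → 0⁺ and exponent → 0⁺: a 0^0 form.
Take logs: 3z·ln(4z). This is 0·(−∞); rewriting as ln(4z)/(1/(3z)) and applying L'Hôpital gives 0.
Hence the limit is e^0 = 1.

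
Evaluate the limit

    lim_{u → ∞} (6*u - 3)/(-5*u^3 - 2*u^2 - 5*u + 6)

The denominator has degree 3 and the numerator degree 1. Dividing numerator and denominator by u^3 sends every term to 0 except the leading denominator term, so the limit is 0.

0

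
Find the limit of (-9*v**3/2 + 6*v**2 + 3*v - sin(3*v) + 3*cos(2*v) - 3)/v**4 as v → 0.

2

Substitution gives 0/0 (the numerator vanishes to order 4).
Expand each term to order v^4: the coefficient of v^4 in 3·cos(2v) is 2 and in −sin(3v) is 0.
Lower-order terms cancel with the polynomial part, so the numerator is (2)·v^4 + o(v^4), and the limit is (2)/(1) = 2.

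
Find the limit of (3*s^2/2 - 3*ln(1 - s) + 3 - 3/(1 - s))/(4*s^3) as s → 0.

Substitution gives 0/0; apply L'Hôpital's rule 3 times.
After differentiating numerator and denominator 3 times the quotient is (6*(-s - 2)/(s - 1)^4)/(24); at s = 0 this is -1/2.

-1/2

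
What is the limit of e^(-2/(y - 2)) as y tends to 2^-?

∞

As y → 2⁻, -2/(y - 2) → +∞, so e^(-2/(y - 2)) → ∞.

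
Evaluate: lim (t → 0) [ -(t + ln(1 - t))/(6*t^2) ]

Direct substitution gives 0/0.
Apply L'Hôpital: lim (1 - 1/(1 - t))/(-12*t), still 0/0.
After 2 applications of L'Hôpital's rule the quotient is (-1/(1 - t)^2)/(-12); substituting t = 0 gives 1/12.

1/12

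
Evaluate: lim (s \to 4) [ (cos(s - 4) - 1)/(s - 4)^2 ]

Direct substitution gives 0/0.
Apply L'Hôpital: lim (-sin(s - 4))/(2*s - 8), still 0/0.
After 2 applications of L'Hôpital's rule the quotient is (-cos(s - 4))/(2); substituting s = 4 gives -1/2.

-1/2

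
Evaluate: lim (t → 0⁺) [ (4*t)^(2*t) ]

Base → 0⁺ and exponent → 0⁺: a 0^0 form.
Take logs: 2t·ln(4t). This is 0·(−∞); rewriting as ln(4t)/(1/(2t)) and applying L'Hôpital gives 0.
Hence the limit is e^0 = 1.

1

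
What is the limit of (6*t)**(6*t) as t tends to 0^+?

Base → 0⁺ and exponent → 0⁺: a 0^0 form.
Take logs: 6t·ln(6t). This is 0·(−∞); rewriting as ln(6t)/(1/(6t)) and applying L'Hôpital gives 0.
Hence the limit is e^0 = 1.

1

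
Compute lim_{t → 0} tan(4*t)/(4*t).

1

Substitution gives 0/0.
Since tan(u)/u → 1 as u → 0, tan(4t)/(4t) → 1 and the limit is 4/4 = 1.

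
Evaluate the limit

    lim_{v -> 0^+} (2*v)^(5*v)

Base → 0⁺ and exponent → 0⁺: a 0^0 form.
Take logs: 5v·ln(2v). This is 0·(−∞); rewriting as ln(2v)/(1/(5v)) and applying L'Hôpital gives 0.
Hence the limit is e^0 = 1.

1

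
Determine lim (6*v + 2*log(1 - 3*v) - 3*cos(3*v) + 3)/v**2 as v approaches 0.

Substitution gives 0/0; apply L'Hôpital's rule 2 times.
After differentiating numerator and denominator 2 times the quotient is (27*cos(3*v) - 18/(3*v - 1)^2)/(2); at v = 0 this is 9/2.

9/2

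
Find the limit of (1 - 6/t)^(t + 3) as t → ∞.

Let L be the limit and take ln: ln L = lim (t + 3)·ln(1 - 6/t) = lim (t + 3)·(-6/t + O(1/t²)) = -6.
Hence L = e^(-6).

e^(-6)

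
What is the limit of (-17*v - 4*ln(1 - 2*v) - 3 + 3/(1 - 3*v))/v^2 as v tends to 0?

Substitution gives 0/0; apply L'Hôpital's rule 2 times.
After differentiating numerator and denominator 2 times the quotient is (-54/(3*v - 1)^3 + 16/(2*v - 1)^2)/(2); at v = 0 this is 35.

35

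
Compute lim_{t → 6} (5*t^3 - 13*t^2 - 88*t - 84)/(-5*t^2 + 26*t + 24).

-148/17

At t = 6 both the top and bottom vanish — a removable singularity. Factoring out (t - 6) from each leaves (5*t^2 + 17*t + 14)/(-5*t - 4), which at t = 6 equals -148/17.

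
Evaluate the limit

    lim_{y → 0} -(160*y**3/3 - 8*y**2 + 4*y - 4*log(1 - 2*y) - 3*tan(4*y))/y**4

-16

Substitution gives 0/0 (the numerator vanishes to order 4).
Expand each term to order y^4: the coefficient of y^4 in -4·ln(1 - 2y) is 16 and in -3·tan(4y) is 0.
Lower-order terms cancel with the polynomial part, so the numerator is (16)·y^4 + o(y^4), and the limit is (16)/(-1) = -16.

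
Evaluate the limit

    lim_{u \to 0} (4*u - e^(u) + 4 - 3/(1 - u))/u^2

Substitution gives 0/0; apply L'Hôpital's rule 2 times.
After differentiating numerator and denominator 2 times the quotient is (-e^(u) + 6/(u - 1)^3)/(2); at u = 0 this is -7/2.

-7/2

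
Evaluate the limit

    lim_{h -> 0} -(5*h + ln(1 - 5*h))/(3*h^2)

Direct substitution gives 0/0.
Apply L'Hôpital: lim (5 - 5/(1 - 5*h))/(-6*h), still 0/0.
After 2 applications of L'Hôpital's rule the quotient is (-25/(1 - 5*h)^2)/(-6); substituting h = 0 gives 25/6.

25/6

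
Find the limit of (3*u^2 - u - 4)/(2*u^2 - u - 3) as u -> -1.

Direct substitution gives 0/0, so factor. Both numerator and denominator have (u + 1) as a factor.
After cancelling, the expression reduces to (3*u - 4)/(2*u - 3).
Substituting u = -1 gives 7/5.

7/5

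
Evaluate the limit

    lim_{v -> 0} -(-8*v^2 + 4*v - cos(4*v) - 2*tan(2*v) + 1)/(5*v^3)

Substitution gives 0/0 (the numerator vanishes to order 3).
Expand each term to order v^3: the coefficient of v^3 in -2·tan(2v) is -16/3 and in −cos(4v) is 0.
Lower-order terms cancel with the polynomial part, so the numerator is (-16/3)·v^3 + o(v^3), and the limit is (-16/3)/(-5) = 16/15.

16/15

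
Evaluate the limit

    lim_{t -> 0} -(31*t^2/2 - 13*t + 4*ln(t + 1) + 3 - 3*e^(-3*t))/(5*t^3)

Substitution gives 0/0; apply L'Hôpital's rule 3 times.
After differentiating numerator and denominator 3 times the quotient is (81*e^(-3*t) + 8/(t + 1)^3)/(-30); at t = 0 this is -89/30.

-89/30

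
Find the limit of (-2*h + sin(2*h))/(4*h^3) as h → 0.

Direct substitution gives 0/0.
Apply L'Hôpital: lim (2*cos(2*h) - 2)/(12*h^2), still 0/0.
Apply L'Hôpital: lim (-4*sin(2*h))/(24*h), still 0/0.
After 3 applications of L'Hôpital's rule the quotient is (-8*cos(2*h))/(24); substituting h = 0 gives -1/3.

-1/3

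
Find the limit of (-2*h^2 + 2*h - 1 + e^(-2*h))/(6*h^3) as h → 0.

-2/9

Direct substitution gives 0/0.
Apply L'Hôpital: lim (-4*h + 2 - 2*e^(-2*h))/(18*h^2), still 0/0.
Apply L'Hôpital: lim (-4 + 4*e^(-2*h))/(36*h), still 0/0.
After 3 applications of L'Hôpital's rule the quotient is (-8*e^(-2*h))/(36); substituting h = 0 gives -2/9.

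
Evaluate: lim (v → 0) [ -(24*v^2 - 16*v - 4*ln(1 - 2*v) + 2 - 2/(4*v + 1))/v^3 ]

Substitution gives 0/0 (the numerator vanishes to order 3).
Expand each term to order v^3: the coefficient of v^3 in -2·1/(1 + 4v) is 128 and in -4·ln(1 - 2v) is 32/3.
Lower-order terms cancel with the polynomial part, so the numerator is (416/3)·v^3 + o(v^3), and the limit is (416/3)/(-1) = -416/3.

-416/3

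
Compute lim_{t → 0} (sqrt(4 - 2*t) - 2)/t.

Substitution gives 0/0. Multiply numerator and denominator by the conjugate √(4 - 2t) + √4.
The numerator becomes (4 - 2t) − 4 = -2t, so the expression simplifies to -2/(√(4 - 2t) + √4).
Letting t → 0 gives -2/(2√4) = -1/2.

-1/2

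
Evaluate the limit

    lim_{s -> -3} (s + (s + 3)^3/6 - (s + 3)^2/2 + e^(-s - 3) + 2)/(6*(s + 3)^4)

Direct substitution gives 0/0.
Apply L'Hôpital: lim (-s + (s + 3)^2/2 - e^(-s - 3) - 2)/(24*(s + 3)^3), still 0/0.
Apply L'Hôpital: lim (s + e^(-s - 3) + 2)/(72*(s + 3)^2), still 0/0.
Apply L'Hôpital: lim (1 - e^(-s - 3))/(144*s + 432), still 0/0.
After 4 applications of L'Hôpital's rule the quotient is (e^(-s - 3))/(144); substituting s = -3 gives 1/144.

1/144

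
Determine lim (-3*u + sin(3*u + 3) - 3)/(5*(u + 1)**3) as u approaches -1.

-9/10

Direct substitution gives 0/0.
Apply L'Hôpital: lim (3*cos(3*u + 3) - 3)/(15*(u + 1)^2), still 0/0.
Apply L'Hôpital: lim (-9*sin(3*u + 3))/(30*u + 30), still 0/0.
After 3 applications of L'Hôpital's rule the quotient is (-27*cos(3*u + 3))/(30); substituting u = -1 gives -9/10.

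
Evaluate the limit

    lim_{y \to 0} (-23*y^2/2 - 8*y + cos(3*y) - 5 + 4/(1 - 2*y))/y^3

32

Substitution gives 0/0; apply L'Hôpital's rule 3 times.
After differentiating numerator and denominator 3 times the quotient is (27*sin(3*y) + 192/(2*y - 1)^4)/(6); at y = 0 this is 32.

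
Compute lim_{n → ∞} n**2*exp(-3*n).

0

Write as n^2/e^{3n}, an ∞/∞ form.
Exponential growth dominates any polynomial, so repeated L'Hôpital (or the standard result) gives 0.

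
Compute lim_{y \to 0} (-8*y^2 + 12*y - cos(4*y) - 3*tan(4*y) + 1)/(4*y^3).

-16

Substitution gives 0/0 (the numerator vanishes to order 3).
Expand each term to order y^3: the coefficient of y^3 in -3·tan(4y) is -64 and in −cos(4y) is 0.
Lower-order terms cancel with the polynomial part, so the numerator is (-64)·y^3 + o(y^3), and the limit is (-64)/(4) = -16.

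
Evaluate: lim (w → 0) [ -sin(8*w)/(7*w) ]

Substitution gives 0/0.
Write it as (8/(-7))·sin(8w)/(8w); since sin(u)/u → 1, the limit is -8/7.

-8/7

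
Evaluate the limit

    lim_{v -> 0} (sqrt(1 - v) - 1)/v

A 0/0 form; rationalise with √(1 - v) + √1. This collapses the numerator to -v, leaving -1/(√(1 - v) + √1) → -1/(2√1) = -1/2.

-1/2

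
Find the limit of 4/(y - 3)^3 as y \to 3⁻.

As y → 3⁻, (y - 3) → 0⁻, so (y - 3)^3 → 0⁻ and 4/(y - 3)^3 → -∞.

-∞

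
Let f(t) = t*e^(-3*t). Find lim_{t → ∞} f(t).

0

Write as t^1/e^{3t}, an ∞/∞ form.
Exponential growth dominates any polynomial, so repeated L'Hôpital (or the standard result) gives 0.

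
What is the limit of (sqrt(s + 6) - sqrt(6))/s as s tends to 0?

√(6)/12

Substitution gives 0/0. Multiply numerator and denominator by the conjugate √(6 + s) + √6.
The numerator becomes (6 + s) − 6 = s, so the expression simplifies to 1/(√(6 + s) + √6).
Letting s → 0 gives 1/(2√6) = √(6)/12.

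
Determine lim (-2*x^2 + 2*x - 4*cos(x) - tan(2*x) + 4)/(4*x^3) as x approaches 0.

-2/3

Substitution gives 0/0; apply L'Hôpital's rule 3 times.
After differentiating numerator and denominator 3 times the quotient is (-4*sin(x) - 48*tan(2*x)^4 - 64*tan(2*x)^2 - 16)/(24); at x = 0 this is -2/3.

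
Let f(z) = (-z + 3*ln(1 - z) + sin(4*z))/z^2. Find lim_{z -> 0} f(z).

Substitution gives 0/0; apply L'Hôpital's rule 2 times.
After differentiating numerator and denominator 2 times the quotient is (-16*sin(4*z) - 3/(z - 1)^2)/(2); at z = 0 this is -3/2.

-3/2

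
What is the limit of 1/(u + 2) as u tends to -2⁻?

-∞

As u → -2⁻, (u + 2) → 0⁻, so (u + 2)^1 → 0⁻ and 1/(u + 2)^1 → -∞.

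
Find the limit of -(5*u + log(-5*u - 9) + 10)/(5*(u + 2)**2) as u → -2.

5/2

Direct substitution gives 0/0.
Apply L'Hôpital: lim (5 - 5/(-5*u - 9))/(-10*u - 20), still 0/0.
After 2 applications of L'Hôpital's rule the quotient is (-25/(-5*u - 9)^2)/(-10); substituting u = -2 gives 5/2.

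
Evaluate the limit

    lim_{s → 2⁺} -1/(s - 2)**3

As s → 2⁺, (s - 2) → 0⁺, so (s - 2)^3 → 0⁺ and -1/(s - 2)^3 → -∞.

-∞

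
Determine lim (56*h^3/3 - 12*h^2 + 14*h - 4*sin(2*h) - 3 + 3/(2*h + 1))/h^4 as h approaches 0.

48

Substitution gives 0/0 (the numerator vanishes to order 4).
Expand each term to order h^4: the coefficient of h^4 in -4·sin(2h) is 0 and in 3·1/(1 + 2h) is 48.
Lower-order terms cancel with the polynomial part, so the numerator is (48)·h^4 + o(h^4), and the limit is (48)/(1) = 48.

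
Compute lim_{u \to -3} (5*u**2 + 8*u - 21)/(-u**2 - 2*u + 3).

Since u = -3 makes numerator and denominator zero, (u + 3) divides both.
Cancelling it gives (5*u - 7)/(1 - u); now plug in u = -3 to get -11/2.

-11/2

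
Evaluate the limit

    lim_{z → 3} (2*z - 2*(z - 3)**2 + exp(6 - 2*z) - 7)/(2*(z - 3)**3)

-2/3

Direct substitution gives 0/0.
Apply L'Hôpital: lim (-4*z - 2*e^(6 - 2*z) + 14)/(6*(z - 3)^2), still 0/0.
Apply L'Hôpital: lim (4*e^(6 - 2*z) - 4)/(12*z - 36), still 0/0.
After 3 applications of L'Hôpital's rule the quotient is (-8*e^(6 - 2*z))/(12); substituting z = 3 gives -2/3.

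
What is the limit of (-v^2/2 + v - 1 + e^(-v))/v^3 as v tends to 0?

Direct substitution gives 0/0.
Apply L'Hôpital: lim (-v + 1 - e^(-v))/(3*v^2), still 0/0.
Apply L'Hôpital: lim (-1 + e^(-v))/(6*v), still 0/0.
After 3 applications of L'Hôpital's rule the quotient is (-e^(-v))/(6); substituting v = 0 gives -1/6.

-1/6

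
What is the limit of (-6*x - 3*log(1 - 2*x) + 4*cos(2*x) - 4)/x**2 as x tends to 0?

-2

Substitution gives 0/0; apply L'Hôpital's rule 2 times.
After differentiating numerator and denominator 2 times the quotient is (-16*cos(2*x) + 12/(2*x - 1)^2)/(2); at x = 0 this is -2.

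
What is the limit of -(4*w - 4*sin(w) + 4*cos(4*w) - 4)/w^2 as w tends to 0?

32

Substitution gives 0/0 (the numerator vanishes to order 2).
Expand each term to order w^2: the coefficient of w^2 in 4·cos(4w) is -32 and in -4·sin(w) is 0.
Lower-order terms cancel with the polynomial part, so the numerator is (-32)·w^2 + o(w^2), and the limit is (-32)/(-1) = 32.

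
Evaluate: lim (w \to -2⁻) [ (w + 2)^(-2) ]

∞

As w → -2⁻, (w + 2) → 0⁻, so (w + 2)^2 → 0⁺ and 1/(w + 2)^2 → ∞.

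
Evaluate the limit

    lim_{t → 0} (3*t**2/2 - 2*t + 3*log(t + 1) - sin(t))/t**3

7/6

Substitution gives 0/0; apply L'Hôpital's rule 3 times.
After differentiating numerator and denominator 3 times the quotient is (cos(t) + 6/(t + 1)^3)/(6); at t = 0 this is 7/6.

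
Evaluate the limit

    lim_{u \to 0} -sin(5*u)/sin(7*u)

-5/7

Substitution gives 0/0.
Divide numerator and denominator by u: sin(5u)/u → 5 and sin(7u)/u → 7, so the limit is -1·5/7 = -5/7.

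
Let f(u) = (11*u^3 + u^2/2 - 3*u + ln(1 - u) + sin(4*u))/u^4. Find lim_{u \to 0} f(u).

Substitution gives 0/0; apply L'Hôpital's rule 4 times.
After differentiating numerator and denominator 4 times the quotient is (256*sin(4*u) - 6/(u - 1)^4)/(24); at u = 0 this is -1/4.

-1/4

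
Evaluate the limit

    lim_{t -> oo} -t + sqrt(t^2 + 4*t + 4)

2

An ∞ − ∞ form. Rationalising with the conjugate, the difference becomes (4t + 4) / (√(t^2 + 4*t + 4) + t).
For large t the denominator behaves like 2·t, so the quotient tends to 4/2 = 2.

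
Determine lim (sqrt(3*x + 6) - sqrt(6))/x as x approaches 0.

Substitution gives 0/0. Multiply numerator and denominator by the conjugate √(6 + 3x) + √6.
The numerator becomes (6 + 3x) − 6 = 3x, so the expression simplifies to 3/(√(6 + 3x) + √6).
Letting x → 0 gives 3/(2√6) = √(6)/4.

√(6)/4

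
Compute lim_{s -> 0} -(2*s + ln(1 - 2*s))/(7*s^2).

2/7

Direct substitution gives 0/0.
Apply L'Hôpital: lim (2 - 2/(1 - 2*s))/(-14*s), still 0/0.
After 2 applications of L'Hôpital's rule the quotient is (-4/(1 - 2*s)^2)/(-14); substituting s = 0 gives 2/7.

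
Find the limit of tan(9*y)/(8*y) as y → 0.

9/8

Substitution gives 0/0.
Since tan(u)/u → 1 as u → 0, tan(9y)/(9y) → 1 and the limit is 9/8.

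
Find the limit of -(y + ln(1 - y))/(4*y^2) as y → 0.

1/8

Direct substitution gives 0/0.
Apply L'Hôpital: lim (1 - 1/(1 - y))/(-8*y), still 0/0.
After 2 applications of L'Hôpital's rule the quotient is (-1/(1 - y)^2)/(-8); substituting y = 0 gives 1/8.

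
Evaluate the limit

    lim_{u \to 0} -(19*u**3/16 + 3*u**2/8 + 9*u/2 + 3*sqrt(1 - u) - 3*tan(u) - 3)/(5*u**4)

Substitution gives 0/0 (the numerator vanishes to order 4).
Expand each term to order u^4: the coefficient of u^4 in -3·tan(u) is 0 and in 3·√(1 - u) is -15/128.
Lower-order terms cancel with the polynomial part, so the numerator is (-15/128)·u^4 + o(u^4), and the limit is (-15/128)/(-5) = 3/128.

3/128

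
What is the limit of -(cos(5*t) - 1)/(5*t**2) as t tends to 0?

Direct substitution gives 0/0.
Apply L'Hôpital: lim (-5*sin(5*t))/(-10*t), still 0/0.
After 2 applications of L'Hôpital's rule the quotient is (-25*cos(5*t))/(-10); substituting t = 0 gives 5/2.

5/2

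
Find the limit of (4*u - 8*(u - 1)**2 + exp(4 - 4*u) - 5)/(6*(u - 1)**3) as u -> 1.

-16/9

Direct substitution gives 0/0.
Apply L'Hôpital: lim (-16*u - 4*e^(4 - 4*u) + 20)/(18*(u - 1)^2), still 0/0.
Apply L'Hôpital: lim (16*e^(4 - 4*u) - 16)/(36*u - 36), still 0/0.
After 3 applications of L'Hôpital's rule the quotient is (-64*e^(4 - 4*u))/(36); substituting u = 1 gives -16/9.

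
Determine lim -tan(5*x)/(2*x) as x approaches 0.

-5/2

Substitution gives 0/0.
Since tan(u)/u → 1 as u → 0, tan(5x)/(5x) → 1 and the limit is 5/(-2) = -5/2.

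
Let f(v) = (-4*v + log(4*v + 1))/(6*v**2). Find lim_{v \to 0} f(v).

Direct substitution gives 0/0.
Apply L'Hôpital: lim (-4 + 4/(4*v + 1))/(12*v), still 0/0.
After 2 applications of L'Hôpital's rule the quotient is (-16/(4*v + 1)^2)/(12); substituting v = 0 gives -4/3.

-4/3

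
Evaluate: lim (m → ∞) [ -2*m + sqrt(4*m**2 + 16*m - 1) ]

4

An ∞ − ∞ form. Rationalising with the conjugate, the difference becomes (16m - 1) / (√(4*m^2 + 16*m - 1) + 2m).
For large m the denominator behaves like 2·2m, so the quotient tends to 16/4 = 4.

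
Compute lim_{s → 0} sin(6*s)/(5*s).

6/5

Substitution gives 0/0.
Write it as (6/5)·sin(6s)/(6s); since sin(u)/u → 1, the limit is 6/5.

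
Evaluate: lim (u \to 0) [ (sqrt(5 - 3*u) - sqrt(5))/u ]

-3*√(5)/10

A 0/0 form; rationalise with √(5 - 3u) + √5. This collapses the numerator to -3u, leaving -3/(√(5 - 3u) + √5) → -3/(2√5) = -3*√(5)/10.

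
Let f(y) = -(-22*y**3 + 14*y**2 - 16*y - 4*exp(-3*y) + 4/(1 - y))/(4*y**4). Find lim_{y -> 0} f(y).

Substitution gives 0/0 (the numerator vanishes to order 4).
Expand each term to order y^4: the coefficient of y^4 in -4·e^(-3y) is -27/2 and in 4·1/(1 - y) is 4.
Lower-order terms cancel with the polynomial part, so the numerator is (-19/2)·y^4 + o(y^4), and the limit is (-19/2)/(-4) = 19/8.

19/8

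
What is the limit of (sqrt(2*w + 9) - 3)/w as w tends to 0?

A 0/0 form; rationalise with √(9 + 2w) + √9. This collapses the numerator to 2w, leaving 2/(√(9 + 2w) + √9) → 2/(2√9) = 1/3.

1/3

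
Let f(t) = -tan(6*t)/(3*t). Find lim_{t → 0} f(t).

Substitution gives 0/0.
Since tan(u)/u → 1 as u → 0, tan(6t)/(6t) → 1 and the limit is 6/(-3) = -2.

-2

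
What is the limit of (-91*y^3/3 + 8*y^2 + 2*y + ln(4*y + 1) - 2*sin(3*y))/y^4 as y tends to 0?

-64

Substitution gives 0/0 (the numerator vanishes to order 4).
Expand each term to order y^4: the coefficient of y^4 in ln(1 + 4y) is -64 and in -2·sin(3y) is 0.
Lower-order terms cancel with the polynomial part, so the numerator is (-64)·y^4 + o(y^4), and the limit is (-64)/(1) = -64.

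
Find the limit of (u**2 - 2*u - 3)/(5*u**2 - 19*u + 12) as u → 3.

At u = 3 both the top and bottom vanish — a removable singularity. Factoring out (u - 3) from each leaves (u + 1)/(5*u - 4), which at u = 3 equals 4/11.

4/11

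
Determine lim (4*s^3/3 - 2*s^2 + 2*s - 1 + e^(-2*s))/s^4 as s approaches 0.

Direct substitution gives 0/0.
Apply L'Hôpital: lim (4*s^2 - 4*s + 2 - 2*e^(-2*s))/(4*s^3), still 0/0.
Apply L'Hôpital: lim (8*s - 4 + 4*e^(-2*s))/(12*s^2), still 0/0.
Apply L'Hôpital: lim (8 - 8*e^(-2*s))/(24*s), still 0/0.
After 4 applications of L'Hôpital's rule the quotient is (16*e^(-2*s))/(24); substituting s = 0 gives 2/3.

2/3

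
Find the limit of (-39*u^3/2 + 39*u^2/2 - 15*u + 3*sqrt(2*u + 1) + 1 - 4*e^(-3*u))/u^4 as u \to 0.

Substitution gives 0/0; apply L'Hôpital's rule 4 times.
After differentiating numerator and denominator 4 times the quotient is (-324*e^(-3*u) - 45/(2*u + 1)^(7/2))/(24); at u = 0 this is -123/8.

-123/8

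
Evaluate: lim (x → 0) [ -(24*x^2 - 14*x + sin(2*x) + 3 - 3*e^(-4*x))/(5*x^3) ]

Substitution gives 0/0 (the numerator vanishes to order 3).
Expand each term to order x^3: the coefficient of x^3 in sin(2x) is -4/3 and in -3·e^(-4x) is 32.
Lower-order terms cancel with the polynomial part, so the numerator is (92/3)·x^3 + o(x^3), and the limit is (92/3)/(-5) = -92/15.

-92/15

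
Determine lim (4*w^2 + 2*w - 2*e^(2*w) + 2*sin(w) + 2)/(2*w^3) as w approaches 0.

Substitution gives 0/0 (the numerator vanishes to order 3).
Expand each term to order w^3: the coefficient of w^3 in 2·sin(w) is -1/3 and in -2·e^(2w) is -8/3.
Lower-order terms cancel with the polynomial part, so the numerator is (-3)·w^3 + o(w^3), and the limit is (-3)/(2) = -3/2.

-3/2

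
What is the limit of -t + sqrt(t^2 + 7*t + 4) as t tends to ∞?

7/2

This has the form ∞ − ∞. Multiply and divide by the conjugate √(t^2 + 7*t + 4) + t.
That gives (7t + 4) / (√(t^2 + 7*t + 4) + t).
Divide numerator and denominator by t: the limit is 7/(2·1) = 7/2.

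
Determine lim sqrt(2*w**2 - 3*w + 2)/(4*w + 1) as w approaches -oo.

-√(2)/4

For large |w|, √(2*w^2 - 3*w + 2) ≈ √2·|w| and the denominator ≈ 4w.
Since w → −∞, |w| = −w, giving −√2/(4) = -√(2)/4.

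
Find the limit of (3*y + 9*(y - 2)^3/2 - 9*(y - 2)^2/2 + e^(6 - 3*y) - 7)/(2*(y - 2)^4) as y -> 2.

Direct substitution gives 0/0.
Apply L'Hôpital: lim (-9*y + 27*(y - 2)^2/2 - 3*e^(6 - 3*y) + 21)/(8*(y - 2)^3), still 0/0.
Apply L'Hôpital: lim (27*y + 9*e^(6 - 3*y) - 63)/(24*(y - 2)^2), still 0/0.
Apply L'Hôpital: lim (27 - 27*e^(6 - 3*y))/(48*y - 96), still 0/0.
After 4 applications of L'Hôpital's rule the quotient is (81*e^(6 - 3*y))/(48); substituting y = 2 gives 27/16.

27/16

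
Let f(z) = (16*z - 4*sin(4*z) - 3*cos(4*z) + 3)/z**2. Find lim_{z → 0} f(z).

24

Substitution gives 0/0 (the numerator vanishes to order 2).
Expand each term to order z^2: the coefficient of z^2 in -3·cos(4z) is 24 and in -4·sin(4z) is 0.
Lower-order terms cancel with the polynomial part, so the numerator is (24)·z^2 + o(z^2), and the limit is (24)/(1) = 24.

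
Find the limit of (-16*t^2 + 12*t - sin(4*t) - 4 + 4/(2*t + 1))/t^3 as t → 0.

Substitution gives 0/0; apply L'Hôpital's rule 3 times.
After differentiating numerator and denominator 3 times the quotient is (64*cos(4*t) - 192/(2*t + 1)^4)/(6); at t = 0 this is -64/3.

-64/3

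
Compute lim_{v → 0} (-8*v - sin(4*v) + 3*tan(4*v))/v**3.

Substitution gives 0/0 (the numerator vanishes to order 3).
Expand each term to order v^3: the coefficient of v^3 in 3·tan(4v) is 64 and in −sin(4v) is 32/3.
Lower-order terms cancel with the polynomial part, so the numerator is (224/3)·v^3 + o(v^3), and the limit is (224/3)/(1) = 224/3.

224/3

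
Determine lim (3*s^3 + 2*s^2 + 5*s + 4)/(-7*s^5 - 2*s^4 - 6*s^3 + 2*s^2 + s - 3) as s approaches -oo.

The denominator has degree 5 and the numerator degree 3. Dividing numerator and denominator by s^5 sends every term to 0 except the leading denominator term, so the limit is 0.

0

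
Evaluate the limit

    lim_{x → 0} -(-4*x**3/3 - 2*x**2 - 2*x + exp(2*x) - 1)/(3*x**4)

Direct substitution gives 0/0.
Apply L'Hôpital: lim (-4*x^2 - 4*x + 2*e^(2*x) - 2)/(-12*x^3), still 0/0.
Apply L'Hôpital: lim (-8*x + 4*e^(2*x) - 4)/(-36*x^2), still 0/0.
Apply L'Hôpital: lim (8*e^(2*x) - 8)/(-72*x), still 0/0.
After 4 applications of L'Hôpital's rule the quotient is (16*e^(2*x))/(-72); substituting x = 0 gives -2/9.

-2/9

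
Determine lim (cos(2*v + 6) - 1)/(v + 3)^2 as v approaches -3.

-2

Direct substitution gives 0/0.
Apply L'Hôpital: lim (-2*sin(2*v + 6))/(2*v + 6), still 0/0.
After 2 applications of L'Hôpital's rule the quotient is (-4*cos(2*v + 6))/(2); substituting v = -3 gives -2.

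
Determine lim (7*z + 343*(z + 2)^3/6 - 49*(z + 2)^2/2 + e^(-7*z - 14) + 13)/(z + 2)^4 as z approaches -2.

2401/24

Direct substitution gives 0/0.
Apply L'Hôpital: lim (-49*z + 343*(z + 2)^2/2 - 7*e^(-7*z - 14) - 91)/(4*(z + 2)^3), still 0/0.
Apply L'Hôpital: lim (343*z + 49*e^(-7*z - 14) + 637)/(12*(z + 2)^2), still 0/0.
Apply L'Hôpital: lim (343 - 343*e^(-7*z - 14))/(24*z + 48), still 0/0.
After 4 applications of L'Hôpital's rule the quotient is (2401*e^(-7*z - 14))/(24); substituting z = -2 gives 2401/24.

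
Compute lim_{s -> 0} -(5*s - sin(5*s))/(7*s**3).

Direct substitution gives 0/0.
Apply L'Hôpital: lim (5 - 5*cos(5*s))/(-21*s^2), still 0/0.
Apply L'Hôpital: lim (25*sin(5*s))/(-42*s), still 0/0.
After 3 applications of L'Hôpital's rule the quotient is (125*cos(5*s))/(-42); substituting s = 0 gives -125/42.

-125/42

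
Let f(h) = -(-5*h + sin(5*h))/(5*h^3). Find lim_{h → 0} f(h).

Direct substitution gives 0/0.
Apply L'Hôpital: lim (5*cos(5*h) - 5)/(-15*h^2), still 0/0.
Apply L'Hôpital: lim (-25*sin(5*h))/(-30*h), still 0/0.
After 3 applications of L'Hôpital's rule the quotient is (-125*cos(5*h))/(-30); substituting h = 0 gives 25/6.

25/6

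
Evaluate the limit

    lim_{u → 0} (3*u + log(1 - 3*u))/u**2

Direct substitution gives 0/0.
Apply L'Hôpital: lim (3 - 3/(1 - 3*u))/(2*u), still 0/0.
After 2 applications of L'Hôpital's rule the quotient is (-9/(1 - 3*u)^2)/(2); substituting u = 0 gives -9/2.

-9/2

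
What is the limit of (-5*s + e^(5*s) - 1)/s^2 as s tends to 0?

25/2

Direct substitution gives 0/0.
Apply L'Hôpital: lim (5*e^(5*s) - 5)/(2*s), still 0/0.
After 2 applications of L'Hôpital's rule the quotient is (25*e^(5*s))/(2); substituting s = 0 gives 25/2.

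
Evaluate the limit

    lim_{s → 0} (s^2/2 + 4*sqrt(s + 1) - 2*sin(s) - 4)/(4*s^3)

Substitution gives 0/0; apply L'Hôpital's rule 3 times.
After differentiating numerator and denominator 3 times the quotient is (2*cos(s) + 3/(2*(s + 1)^(5/2)))/(24); at s = 0 this is 7/48.

7/48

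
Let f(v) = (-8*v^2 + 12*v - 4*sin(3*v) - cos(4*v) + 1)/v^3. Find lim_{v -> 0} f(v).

18

Substitution gives 0/0; apply L'Hôpital's rule 3 times.
After differentiating numerator and denominator 3 times the quotient is (-64*sin(4*v) + 108*cos(3*v))/(6); at v = 0 this is 18.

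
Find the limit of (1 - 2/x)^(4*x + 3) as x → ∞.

The base → 1 and the exponent → ∞: a 1^∞ form.
Take logarithms: (4x + 3)·ln(1 - 2/x). Since ln(1+u) ~ u for small u, this behaves like (4x)·(-2/x) → -8.
So the limit is e^(-8).

e^(-8)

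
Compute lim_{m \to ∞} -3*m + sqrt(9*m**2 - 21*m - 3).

-7/2

An ∞ − ∞ form. Rationalising with the conjugate, the difference becomes (-21m - 3) / (√(9*m^2 - 21*m - 3) + 3m).
For large m the denominator behaves like 2·3m, so the quotient tends to -21/6 = -7/2.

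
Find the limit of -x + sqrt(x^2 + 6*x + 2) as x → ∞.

3

An ∞ − ∞ form. Rationalising with the conjugate, the difference becomes (6x + 2) / (√(x^2 + 6*x + 2) + x).
For large x the denominator behaves like 2·x, so the quotient tends to 6/2 = 3.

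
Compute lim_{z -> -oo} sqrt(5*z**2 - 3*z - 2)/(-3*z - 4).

For large |z|, √(5*z^2 - 3*z - 2) ≈ √5·|z| and the denominator ≈ -3z.
Since z → −∞, |z| = −z, giving −√5/(-3) = √(5)/3.

√(5)/3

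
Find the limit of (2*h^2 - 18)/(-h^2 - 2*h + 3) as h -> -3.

-3

Direct substitution gives 0/0, so factor. Both numerator and denominator have (h + 3) as a factor.
After cancelling, the expression reduces to (2*h - 6)/(1 - h).
Substituting h = -3 gives -3.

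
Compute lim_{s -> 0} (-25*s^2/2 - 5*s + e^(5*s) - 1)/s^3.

Direct substitution gives 0/0.
Apply L'Hôpital: lim (-25*s + 5*e^(5*s) - 5)/(3*s^2), still 0/0.
Apply L'Hôpital: lim (25*e^(5*s) - 25)/(6*s), still 0/0.
After 3 applications of L'Hôpital's rule the quotient is (125*e^(5*s))/(6); substituting s = 0 gives 125/6.

125/6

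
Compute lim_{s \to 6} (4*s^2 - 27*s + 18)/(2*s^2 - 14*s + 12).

21/10

Since s = 6 makes numerator and denominator zero, (s - 6) divides both.
Cancelling it gives (4*s - 3)/(2*s - 2); now plug in s = 6 to get 21/10.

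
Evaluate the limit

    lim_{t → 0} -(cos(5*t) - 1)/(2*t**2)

25/4

Direct substitution gives 0/0.
Apply L'Hôpital: lim (-5*sin(5*t))/(-4*t), still 0/0.
After 2 applications of L'Hôpital's rule the quotient is (-25*cos(5*t))/(-4); substituting t = 0 gives 25/4.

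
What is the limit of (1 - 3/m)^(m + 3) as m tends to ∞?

e^(-3)

Let L be the limit and take ln: ln L = lim (m + 3)·ln(1 - 3/m) = lim (m + 3)·(-3/m + O(1/m²)) = -3.
Hence L = e^(-3).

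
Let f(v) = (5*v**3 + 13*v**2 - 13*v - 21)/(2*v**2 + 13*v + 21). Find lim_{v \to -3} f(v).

Since v = -3 makes numerator and denominator zero, (v + 3) divides both.
Cancelling it gives (5*v^2 - 2*v - 7)/(2*v + 7); now plug in v = -3 to get 44.

44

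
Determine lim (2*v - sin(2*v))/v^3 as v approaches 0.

4/3

Direct substitution gives 0/0.
Apply L'Hôpital: lim (2 - 2*cos(2*v))/(3*v^2), still 0/0.
Apply L'Hôpital: lim (4*sin(2*v))/(6*v), still 0/0.
After 3 applications of L'Hôpital's rule the quotient is (8*cos(2*v))/(6); substituting v = 0 gives 4/3.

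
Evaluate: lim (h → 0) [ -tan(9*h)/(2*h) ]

Substitution gives 0/0.
Since tan(u)/u → 1 as u → 0, tan(9h)/(9h) → 1 and the limit is 9/(-2) = -9/2.

-9/2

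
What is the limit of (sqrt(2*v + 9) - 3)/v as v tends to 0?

1/3

A 0/0 form; rationalise with √(9 + 2v) + √9. This collapses the numerator to 2v, leaving 2/(√(9 + 2v) + √9) → 2/(2√9) = 1/3.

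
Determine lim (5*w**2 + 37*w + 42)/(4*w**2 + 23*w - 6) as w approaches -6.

Direct substitution gives 0/0, so factor. Both numerator and denominator have (w + 6) as a factor.
After cancelling, the expression reduces to (5*w + 7)/(4*w - 1).
Substituting w = -6 gives 23/25.

23/25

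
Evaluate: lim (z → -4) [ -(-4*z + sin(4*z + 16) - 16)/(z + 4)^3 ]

32/3

Direct substitution gives 0/0.
Apply L'Hôpital: lim (4*cos(4*z + 16) - 4)/(-3*(z + 4)^2), still 0/0.
Apply L'Hôpital: lim (-16*sin(4*z + 16))/(-6*z - 24), still 0/0.
After 3 applications of L'Hôpital's rule the quotient is (-64*cos(4*z + 16))/(-6); substituting z = -4 gives 32/3.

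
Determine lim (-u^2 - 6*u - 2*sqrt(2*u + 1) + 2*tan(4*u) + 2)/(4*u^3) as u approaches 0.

Substitution gives 0/0; apply L'Hôpital's rule 3 times.
After differentiating numerator and denominator 3 times the quotient is (768*tan(4*u)^2/cos(4*u)^2 + 256/cos(4*u)^2 - 6/(2*u + 1)^(5/2))/(24); at u = 0 this is 125/12.

125/12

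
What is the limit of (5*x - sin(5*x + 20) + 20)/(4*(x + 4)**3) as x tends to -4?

125/24

Direct substitution gives 0/0.
Apply L'Hôpital: lim (5 - 5*cos(5*x + 20))/(12*(x + 4)^2), still 0/0.
Apply L'Hôpital: lim (25*sin(5*x + 20))/(24*x + 96), still 0/0.
After 3 applications of L'Hôpital's rule the quotient is (125*cos(5*x + 20))/(24); substituting x = -4 gives 125/24.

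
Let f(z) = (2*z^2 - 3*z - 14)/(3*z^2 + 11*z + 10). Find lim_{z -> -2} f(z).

11

At z = -2 both the top and bottom vanish — a removable singularity. Factoring out (z + 2) from each leaves (2*z - 7)/(3*z + 5), which at z = -2 equals 11.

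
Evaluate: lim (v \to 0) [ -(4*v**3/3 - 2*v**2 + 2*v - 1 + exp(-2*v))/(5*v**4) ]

-2/15

Direct substitution gives 0/0.
Apply L'Hôpital: lim (4*v^2 - 4*v + 2 - 2*e^(-2*v))/(-20*v^3), still 0/0.
Apply L'Hôpital: lim (8*v - 4 + 4*e^(-2*v))/(-60*v^2), still 0/0.
Apply L'Hôpital: lim (8 - 8*e^(-2*v))/(-120*v), still 0/0.
After 4 applications of L'Hôpital's rule the quotient is (16*e^(-2*v))/(-120); substituting v = 0 gives -2/15.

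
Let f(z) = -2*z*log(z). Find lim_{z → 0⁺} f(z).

This is a 0·(−∞) form. Rewrite as -2·ln(z) / z^(−1) and apply L'Hôpital:
the derivative quotient is -2·(1/z) / (−1·z^(−2)) = (2/1)·z^1 → 0.

0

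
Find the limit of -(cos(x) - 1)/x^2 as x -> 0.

Direct substitution gives 0/0.
Apply L'Hôpital: lim (-sin(x))/(-2*x), still 0/0.
After 2 applications of L'Hôpital's rule the quotient is (-cos(x))/(-2); substituting x = 0 gives 1/2.

1/2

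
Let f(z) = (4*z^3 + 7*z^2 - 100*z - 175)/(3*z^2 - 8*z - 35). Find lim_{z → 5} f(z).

135/11

At z = 5 both the top and bottom vanish — a removable singularity. Factoring out (z - 5) from each leaves (4*z^2 + 27*z + 35)/(3*z + 7), which at z = 5 equals 135/11.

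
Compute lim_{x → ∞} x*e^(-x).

Write as x^1/e^{1x}, an ∞/∞ form.
Exponential growth dominates any polynomial, so repeated L'Hôpital (or the standard result) gives 0.

0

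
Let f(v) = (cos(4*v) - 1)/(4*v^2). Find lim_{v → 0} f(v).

-2

Direct substitution gives 0/0.
Apply L'Hôpital: lim (-4*sin(4*v))/(8*v), still 0/0.
After 2 applications of L'Hôpital's rule the quotient is (-16*cos(4*v))/(8); substituting v = 0 gives -2.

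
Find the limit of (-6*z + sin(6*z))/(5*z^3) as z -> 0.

Direct substitution gives 0/0.
Apply L'Hôpital: lim (6*cos(6*z) - 6)/(15*z^2), still 0/0.
Apply L'Hôpital: lim (-36*sin(6*z))/(30*z), still 0/0.
After 3 applications of L'Hôpital's rule the quotient is (-216*cos(6*z))/(30); substituting z = 0 gives -36/5.

-36/5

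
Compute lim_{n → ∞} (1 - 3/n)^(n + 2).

e^(-3)

Let L be the limit and take ln: ln L = lim (n + 2)·ln(1 - 3/n) = lim (n + 2)·(-3/n + O(1/n²)) = -3.
Hence L = e^(-3).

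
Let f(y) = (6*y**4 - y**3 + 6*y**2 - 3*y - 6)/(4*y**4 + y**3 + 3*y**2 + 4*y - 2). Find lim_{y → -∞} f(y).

Numerator and denominator both have degree 4.
Dividing every term by y^4, all lower-order terms vanish and the limit is the ratio of leading coefficients, 6/(4) = 3/2.

3/2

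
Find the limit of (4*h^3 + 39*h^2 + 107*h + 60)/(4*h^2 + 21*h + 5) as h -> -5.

At h = -5 both the top and bottom vanish — a removable singularity. Factoring out (h + 5) from each leaves (4*h^2 + 19*h + 12)/(4*h + 1), which at h = -5 equals -17/19.

-17/19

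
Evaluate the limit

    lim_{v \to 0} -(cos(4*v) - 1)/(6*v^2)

4/3

Direct substitution gives 0/0.
Apply L'Hôpital: lim (-4*sin(4*v))/(-12*v), still 0/0.
After 2 applications of L'Hôpital's rule the quotient is (-16*cos(4*v))/(-12); substituting v = 0 gives 4/3.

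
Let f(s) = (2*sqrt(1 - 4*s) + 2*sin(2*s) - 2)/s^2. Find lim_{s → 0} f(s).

Substitution gives 0/0 (the numerator vanishes to order 2).
Expand each term to order s^2: the coefficient of s^2 in 2·√(1 - 4s) is -4 and in 2·sin(2s) is 0.
Lower-order terms cancel with the polynomial part, so the numerator is (-4)·s^2 + o(s^2), and the limit is (-4)/(1) = -4.

-4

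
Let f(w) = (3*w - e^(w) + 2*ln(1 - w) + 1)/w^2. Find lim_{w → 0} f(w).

-3/2

Substitution gives 0/0 (the numerator vanishes to order 2).
Expand each term to order w^2: the coefficient of w^2 in 2·ln(1 - w) is -1 and in −e^(w) is -1/2.
Lower-order terms cancel with the polynomial part, so the numerator is (-3/2)·w^2 + o(w^2), and the limit is (-3/2)/(1) = -3/2.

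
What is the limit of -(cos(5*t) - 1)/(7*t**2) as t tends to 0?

25/14

Direct substitution gives 0/0.
Apply L'Hôpital: lim (-5*sin(5*t))/(-14*t), still 0/0.
After 2 applications of L'Hôpital's rule the quotient is (-25*cos(5*t))/(-14); substituting t = 0 gives 25/14.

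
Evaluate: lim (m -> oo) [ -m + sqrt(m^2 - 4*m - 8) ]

-2

An ∞ − ∞ form. Rationalising with the conjugate, the difference becomes (-4m - 8) / (√(m^2 - 4*m - 8) + m).
For large m the denominator behaves like 2·m, so the quotient tends to -4/2 = -2.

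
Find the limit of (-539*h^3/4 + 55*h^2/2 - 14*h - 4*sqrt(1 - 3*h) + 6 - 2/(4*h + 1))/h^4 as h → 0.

-15979/32

Substitution gives 0/0 (the numerator vanishes to order 4).
Expand each term to order h^4: the coefficient of h^4 in -2·1/(1 + 4h) is -512 and in -4·√(1 - 3h) is 405/32.
Lower-order terms cancel with the polynomial part, so the numerator is (-15979/32)·h^4 + o(h^4), and the limit is (-15979/32)/(1) = -15979/32.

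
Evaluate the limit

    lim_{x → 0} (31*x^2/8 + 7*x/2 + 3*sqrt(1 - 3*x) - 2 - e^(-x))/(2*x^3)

-235/96

Substitution gives 0/0 (the numerator vanishes to order 3).
Expand each term to order x^3: the coefficient of x^3 in 3·√(1 - 3x) is -81/16 and in −e^(-x) is 1/6.
Lower-order terms cancel with the polynomial part, so the numerator is (-235/48)·x^3 + o(x^3), and the limit is (-235/48)/(2) = -235/96.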